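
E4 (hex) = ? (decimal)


E4 (base 16) = 228 (decimal)
228 (decimal) = 228 (base 10)


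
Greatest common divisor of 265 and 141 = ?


265 = 1 * 141 + 124
141 = 1 * 124 + 17
124 = 7 * 17 + 5
17 = 3 * 5 + 2
5 = 2 * 2 + 1
2 = 2 * 1 + 0
GCD = 1


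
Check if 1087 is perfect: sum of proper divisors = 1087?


Proper divisors of 1087: 1
Sum = 1 = 1

No, 1087 is not perfect (1 ≠ 1087)


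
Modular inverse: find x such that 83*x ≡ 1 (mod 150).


Use the extended Euclidean algorithm on (150, 83); each row r = 150*s + 83*t:
r=150, s=1, t=0
r=83, s=0, t=1
q=1: r=67, s=1, t=-1   [150*(1) + 83*(-1) = 67]
q=1: r=16, s=-1, t=2   [150*(-1) + 83*(2) = 16]
q=4: r=3, s=5, t=-9   [150*(5) + 83*(-9) = 3]
q=5: r=1, s=-26, t=47   [150*(-26) + 83*(47) = 1]
q=3: r=0, s=83, t=-150   [150*(83) + 83*(-150) = 0]
GCD = 1 with t = 47, so 83*(47) ≡ 1 (mod 150)
Inverse = 47 mod 150 = 47
Check: 83 * 47 = 3901 ≡ 1 (mod 150)

83^(-1) ≡ 47 (mod 150)


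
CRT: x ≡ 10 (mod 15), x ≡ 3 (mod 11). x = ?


M = 15*11 = 165
M1 = M/15 = 11, M2 = M/11 = 15
M1^(-1) mod 15 = 11, M2^(-1) mod 11 = 3
x = 10*11*11 + 3*15*3 = 1345
1345 mod 165 = 25
Check: 25 mod 15 = 10 ✓, 25 mod 11 = 3 ✓

x ≡ 25 (mod 165)


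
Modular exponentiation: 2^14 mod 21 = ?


2^1 mod 21 = 2
2^2 mod 21 = 4
2^3 mod 21 = 8
2^4 mod 21 = 16
2^5 mod 21 = 11
2^6 mod 21 = 1
2^7 mod 21 = 2
2^8 mod 21 = 4
2^9 mod 21 = 8
2^10 mod 21 = 16
2^11 mod 21 = 11
2^12 mod 21 = 1
2^13 mod 21 = 2
2^14 mod 21 = 4


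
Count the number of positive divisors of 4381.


4381 = 13^1 × 337^1
d(4381) = (1+1) × (1+1) = 4

4 divisors


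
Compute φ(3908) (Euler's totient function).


3908 = 2^2 × 977
Prime factors: 2, 977
φ(3908) = 3908 × (1-1/2) × (1-1/977)
= 3908 × 1/2 × 976/977 = 1952

φ(3908) = 1952


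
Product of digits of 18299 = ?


1 × 8 × 2 × 9 × 9 = 1296


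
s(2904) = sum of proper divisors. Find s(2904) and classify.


Proper divisors: 1, 2, 3, 4, 6, 8, 11, 12, 22, 24, 33, 44, 66, 88, 121, 132, 242, 264, 363, 484, 726, 968, 1452
Sum = 1 + 2 + 3 + 4 + 6 + 8 + 11 + 12 + 22 + 24 + 33 + 44 + 66 + 88 + 121 + 132 + 242 + 264 + 363 + 484 + 726 + 968 + 1452 = 5076
5076 > 2904 → abundant

s(2904) = 5076 (abundant)


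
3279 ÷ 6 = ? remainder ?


3279 = 6 * 546 + 3
Check: 3276 + 3 = 3279

q = 546, r = 3


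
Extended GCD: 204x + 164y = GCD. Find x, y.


Tabular extended Euclidean (each row: r = 204*s + 164*t):
r=204, s=1, t=0
r=164, s=0, t=1
q=1: r=40, s=1, t=-1   [204*(1) + 164*(-1) = 40]
q=4: r=4, s=-4, t=5   [204*(-4) + 164*(5) = 4]
q=10: r=0, s=41, t=-51   [204*(41) + 164*(-51) = 0]
GCD = 4; from the row with r=4: x=-4, y=5
Check: 204*(-4) + 164*(5) = -816 + 820 = 4

GCD = 4, x = -4, y = 5


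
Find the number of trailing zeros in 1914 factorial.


floor(1914/5) = 382
floor(1914/25) = 76
floor(1914/125) = 15
floor(1914/625) = 3
Total = 476

476 trailing zeros


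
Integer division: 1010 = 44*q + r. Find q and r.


1010 = 44 * 22 + 42
Check: 968 + 42 = 1010

q = 22, r = 42


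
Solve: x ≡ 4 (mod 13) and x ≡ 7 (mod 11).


M = 13*11 = 143
M1 = M/13 = 11, M2 = M/11 = 13
M1^(-1) mod 13 = 6, M2^(-1) mod 11 = 6
x = 4*11*6 + 7*13*6 = 810
810 mod 143 = 95
Check: 95 mod 13 = 4 ✓, 95 mod 11 = 7 ✓

x ≡ 95 (mod 143)


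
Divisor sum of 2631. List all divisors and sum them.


Divisors of 2631: 1, 3, 877, 2631
Sum = 1 + 3 + 877 + 2631 = 3512

σ(2631) = 3512


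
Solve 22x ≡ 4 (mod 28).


GCD(22, 28) = 2 divides 4
Divide: 11x ≡ 2 (mod 14)
x ≡ 4 (mod 14)


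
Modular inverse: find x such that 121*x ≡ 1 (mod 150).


Use the extended Euclidean algorithm on (150, 121); each row r = 150*s + 121*t:
r=150, s=1, t=0
r=121, s=0, t=1
q=1: r=29, s=1, t=-1   [150*(1) + 121*(-1) = 29]
q=4: r=5, s=-4, t=5   [150*(-4) + 121*(5) = 5]
q=5: r=4, s=21, t=-26   [150*(21) + 121*(-26) = 4]
q=1: r=1, s=-25, t=31   [150*(-25) + 121*(31) = 1]
q=4: r=0, s=121, t=-150   [150*(121) + 121*(-150) = 0]
GCD = 1 with t = 31, so 121*(31) ≡ 1 (mod 150)
Inverse = 31 mod 150 = 31
Check: 121 * 31 = 3751 ≡ 1 (mod 150)

121^(-1) ≡ 31 (mod 150)


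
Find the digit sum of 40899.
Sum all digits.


4 + 0 + 8 + 9 + 9 = 30


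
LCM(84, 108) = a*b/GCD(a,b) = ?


GCD(84, 108) = 12
LCM = 84*108/12 = 9072/12 = 756

LCM = 756


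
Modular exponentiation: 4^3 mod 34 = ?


4^1 mod 34 = 4
4^2 mod 34 = 16
4^3 mod 34 = 30


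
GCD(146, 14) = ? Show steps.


146 = 10 * 14 + 6
14 = 2 * 6 + 2
6 = 3 * 2 + 0
GCD = 2


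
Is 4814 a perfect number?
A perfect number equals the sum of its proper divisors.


Proper divisors of 4814: 1, 2, 29, 58, 83, 166, 2407
Sum = 1 + 2 + 29 + 58 + 83 + 166 + 2407 = 2746

No, 4814 is not perfect (2746 ≠ 4814)


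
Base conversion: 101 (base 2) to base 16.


101 (base 2) = 5 (decimal)
5 (decimal) = 5 (base 16)


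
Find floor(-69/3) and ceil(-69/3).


-69/3 = -23.0000
floor = -23
ceil = -23

floor = -23, ceil = -23


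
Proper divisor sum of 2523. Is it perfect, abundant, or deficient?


Proper divisors: 1, 3, 29, 87, 841
Sum = 1 + 3 + 29 + 87 + 841 = 961
961 < 2523 → deficient

s(2523) = 961 (deficient)


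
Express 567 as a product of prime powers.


567 / 3 = 189
189 / 3 = 63
63 / 3 = 21
21 / 3 = 7
7 / 7 = 1
567 = 3^4 × 7


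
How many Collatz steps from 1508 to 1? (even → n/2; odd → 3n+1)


1508 → 754 → 377 → 1132 → 566 → 283 → 850 → 425 → 1276 → 638 → 319 → 958 → 479 → 1438 → 719 → 2158 → 1079 → 3238 → 1619 → 4858 → 2429 → 7288 → 3644 → 1822 → 911 → 2734 → 1367 → 4102 → 2051 → 6154 → 3077 → 9232 → 4616 → 2308 → 1154 → 577 → 1732 → 866 → 433 → 1300 → 650 → 325 → 976 → 488 → 244 → 122 → 61 → 184 → 92 → 46 → 23 → 70 → 35 → 106 → 53 → 160 → 80 → 40 → 20 → 10 → 5 → 16 → 8 → 4 → 2 → 1
Total steps = 65

65 steps


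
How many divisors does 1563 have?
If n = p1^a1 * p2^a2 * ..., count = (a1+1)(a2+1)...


1563 = 3^1 × 521^1
d(1563) = (1+1) × (1+1) = 4

4 divisors


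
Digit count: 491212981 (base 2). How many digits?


491212981 in base 2 = 11101010001110101000010110101
Number of digits = 29

29 digits (base 2)


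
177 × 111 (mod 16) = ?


177 × 111 = 19647
19647 mod 16 = 15


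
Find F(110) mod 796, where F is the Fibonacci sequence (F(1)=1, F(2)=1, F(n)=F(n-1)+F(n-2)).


F(k) mod 796 for k=1..110:
1, 1, 2, 3, 5, 8, 13, 21, 34, 55, 89, 144, 233, 377, 610, 191, 5, 196, 201, 397, 598, 199, 1, 200, 201, 401, 602, 207, 13, 220, 233, 453, 686, 343, 233, 576, 13, 589, 602, 395, 201, 596, 1, 597, 598, 399, 201, 600, 5, 605, 610, 419, 233, 652, 89, 741, 34, 775, 13, 788, 5, 793, 2, 795, 1, 0, 1, 1, 2, 3, 5, 8, 13, 21, 34, 55, 89, 144, 233, 377, 610, 191, 5, 196, 201, 397, 598, 199, 1, 200, 201, 401, 602, 207, 13, 220, 233, 453, 686, 343, 233, 576, 13, 589, 602, 395, 201, 596, 1, 597
F(110) mod 796 = 597


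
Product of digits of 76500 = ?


7 × 6 × 5 × 0 × 0 = 0


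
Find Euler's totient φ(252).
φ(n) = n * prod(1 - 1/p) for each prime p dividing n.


252 = 2^2 × 3^2 × 7
Prime factors: 2, 3, 7
φ(252) = 252 × (1-1/2) × (1-1/3) × (1-1/7)
= 252 × 1/2 × 2/3 × 6/7 = 72

φ(252) = 72


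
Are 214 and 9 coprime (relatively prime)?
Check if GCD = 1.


Euclidean algorithm:
214 = 23 * 9 + 7
9 = 1 * 7 + 2
7 = 3 * 2 + 1
2 = 2 * 1 + 0
GCD(214, 9) = 1

Yes, coprime (GCD = 1)


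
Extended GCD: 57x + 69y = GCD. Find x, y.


Tabular extended Euclidean (each row: r = 57*s + 69*t):
r=57, s=1, t=0
r=69, s=0, t=1
q=0: r=57, s=1, t=0   [57*(1) + 69*(0) = 57]
q=1: r=12, s=-1, t=1   [57*(-1) + 69*(1) = 12]
q=4: r=9, s=5, t=-4   [57*(5) + 69*(-4) = 9]
q=1: r=3, s=-6, t=5   [57*(-6) + 69*(5) = 3]
q=3: r=0, s=23, t=-19   [57*(23) + 69*(-19) = 0]
GCD = 3; from the row with r=3: x=-6, y=5
Check: 57*(-6) + 69*(5) = -342 + 345 = 3

GCD = 3, x = -6, y = 5


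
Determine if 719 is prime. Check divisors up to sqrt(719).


Check divisors up to sqrt(719) = 26.8142
No divisors found.
719 is prime.

Yes, 719 is prime


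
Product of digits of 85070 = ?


8 × 5 × 0 × 7 × 0 = 0


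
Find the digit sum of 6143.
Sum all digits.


6 + 1 + 4 + 3 = 14


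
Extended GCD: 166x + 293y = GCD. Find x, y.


Tabular extended Euclidean (each row: r = 166*s + 293*t):
r=166, s=1, t=0
r=293, s=0, t=1
q=0: r=166, s=1, t=0   [166*(1) + 293*(0) = 166]
q=1: r=127, s=-1, t=1   [166*(-1) + 293*(1) = 127]
q=1: r=39, s=2, t=-1   [166*(2) + 293*(-1) = 39]
q=3: r=10, s=-7, t=4   [166*(-7) + 293*(4) = 10]
q=3: r=9, s=23, t=-13   [166*(23) + 293*(-13) = 9]
q=1: r=1, s=-30, t=17   [166*(-30) + 293*(17) = 1]
q=9: r=0, s=293, t=-166   [166*(293) + 293*(-166) = 0]
GCD = 1; from the row with r=1: x=-30, y=17
Check: 166*(-30) + 293*(17) = -4980 + 4981 = 1

GCD = 1, x = -30, y = 17


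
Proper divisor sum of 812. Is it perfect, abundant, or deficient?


Proper divisors: 1, 2, 4, 7, 14, 28, 29, 58, 116, 203, 406
Sum = 1 + 2 + 4 + 7 + 14 + 28 + 29 + 58 + 116 + 203 + 406 = 868
868 > 812 → abundant

s(812) = 868 (abundant)


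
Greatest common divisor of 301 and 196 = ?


301 = 1 * 196 + 105
196 = 1 * 105 + 91
105 = 1 * 91 + 14
91 = 6 * 14 + 7
14 = 2 * 7 + 0
GCD = 7


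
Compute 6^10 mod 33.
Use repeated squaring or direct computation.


6^1 mod 33 = 6
6^2 mod 33 = 3
6^3 mod 33 = 18
6^4 mod 33 = 9
6^5 mod 33 = 21
6^6 mod 33 = 27
6^7 mod 33 = 30
6^8 mod 33 = 15
6^9 mod 33 = 24
6^10 mod 33 = 12


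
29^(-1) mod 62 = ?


Use the extended Euclidean algorithm on (62, 29); each row r = 62*s + 29*t:
r=62, s=1, t=0
r=29, s=0, t=1
q=2: r=4, s=1, t=-2   [62*(1) + 29*(-2) = 4]
q=7: r=1, s=-7, t=15   [62*(-7) + 29*(15) = 1]
q=4: r=0, s=29, t=-62   [62*(29) + 29*(-62) = 0]
GCD = 1 with t = 15, so 29*(15) ≡ 1 (mod 62)
Inverse = 15 mod 62 = 15
Check: 29 * 15 = 435 ≡ 1 (mod 62)

29^(-1) ≡ 15 (mod 62)


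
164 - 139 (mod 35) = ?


164 - 139 = 25
25 mod 35 = 25


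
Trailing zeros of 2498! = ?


floor(2498/5) = 499
floor(2498/25) = 99
floor(2498/125) = 19
floor(2498/625) = 3
Total = 620

620 trailing zeros


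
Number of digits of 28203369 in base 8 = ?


28203369 in base 8 = 153454551
Number of digits = 9

9 digits (base 8)


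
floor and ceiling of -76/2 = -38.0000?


-76/2 = -38.0000
floor = -38
ceil = -38

floor = -38, ceil = -38


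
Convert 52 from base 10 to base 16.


52 (base 10) = 52 (decimal)
52 (decimal) = 34 (base 16)


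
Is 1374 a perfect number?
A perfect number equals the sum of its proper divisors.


Proper divisors of 1374: 1, 2, 3, 6, 229, 458, 687
Sum = 1 + 2 + 3 + 6 + 229 + 458 + 687 = 1386

No, 1374 is not perfect (1386 ≠ 1374)


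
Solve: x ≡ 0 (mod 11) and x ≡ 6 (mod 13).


M = 11*13 = 143
M1 = M/11 = 13, M2 = M/13 = 11
M1^(-1) mod 11 = 6, M2^(-1) mod 13 = 6
x = 0*13*6 + 6*11*6 = 396
396 mod 143 = 110
Check: 110 mod 11 = 0 ✓, 110 mod 13 = 6 ✓

x ≡ 110 (mod 143)


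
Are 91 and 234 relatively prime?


Euclidean algorithm:
234 = 2 * 91 + 52
91 = 1 * 52 + 39
52 = 1 * 39 + 13
39 = 3 * 13 + 0
GCD(91, 234) = 13

No, not coprime (GCD = 13)


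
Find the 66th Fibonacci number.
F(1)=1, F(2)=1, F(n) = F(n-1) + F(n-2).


Sequence: 1, 1, 2, 3, 5, 8, 13, 21, 34, 55, 89, 144, 233, 377, 610, 987, 1597, 2584, 4181, 6765, 10946, 17711, 28657, 46368, 75025, 121393, 196418, 317811, 514229, 832040, 1346269, 2178309, 3524578, 5702887, 9227465, 14930352, 24157817, 39088169, 63245986, 102334155, 165580141, 267914296, 433494437, 701408733, 1134903170, 1836311903, 2971215073, 4807526976, 7778742049, 12586269025, 20365011074, 32951280099, 53316291173, 86267571272, 139583862445, 225851433717, 365435296162, 591286729879, 956722026041, 1548008755920, 2504730781961, 4052739537881, 6557470319842, 10610209857723, 17167680177565, 27777890035288
F(66) = 27777890035288


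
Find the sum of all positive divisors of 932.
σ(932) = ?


Divisors of 932: 1, 2, 4, 233, 466, 932
Sum = 1 + 2 + 4 + 233 + 466 + 932 = 1638

σ(932) = 1638


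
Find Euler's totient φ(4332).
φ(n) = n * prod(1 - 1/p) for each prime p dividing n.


4332 = 2^2 × 3 × 19^2
Prime factors: 2, 3, 19
φ(4332) = 4332 × (1-1/2) × (1-1/3) × (1-1/19)
= 4332 × 1/2 × 2/3 × 18/19 = 1368

φ(4332) = 1368


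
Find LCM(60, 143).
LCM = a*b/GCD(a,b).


GCD(60, 143) = 1
LCM = 60*143/1 = 8580/1 = 8580

LCM = 8580


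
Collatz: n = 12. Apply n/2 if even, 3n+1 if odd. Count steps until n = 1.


12 → 6 → 3 → 10 → 5 → 16 → 8 → 4 → 2 → 1
Total steps = 9

9 steps


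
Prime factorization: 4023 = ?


4023 / 3 = 1341
1341 / 3 = 447
447 / 3 = 149
149 / 149 = 1
4023 = 3^3 × 149


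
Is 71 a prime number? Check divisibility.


Check divisors up to sqrt(71) = 8.4261
No divisors found.
71 is prime.

Yes, 71 is prime


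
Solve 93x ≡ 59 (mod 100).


GCD(93, 100) = 1, unique solution
a^(-1) mod 100 = 57
x = 57 * 59 mod 100 = 63

x ≡ 63 (mod 100)


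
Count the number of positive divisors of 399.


399 = 3^1 × 7^1 × 19^1
d(399) = (1+1) × (1+1) × (1+1) = 8

8 divisors


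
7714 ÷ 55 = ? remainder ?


7714 = 55 * 140 + 14
Check: 7700 + 14 = 7714

q = 140, r = 14


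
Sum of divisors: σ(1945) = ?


Divisors of 1945: 1, 5, 389, 1945
Sum = 1 + 5 + 389 + 1945 = 2340

σ(1945) = 2340


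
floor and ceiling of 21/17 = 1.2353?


21/17 = 1.2353
floor = 1
ceil = 2

floor = 1, ceil = 2


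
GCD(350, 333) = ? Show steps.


350 = 1 * 333 + 17
333 = 19 * 17 + 10
17 = 1 * 10 + 7
10 = 1 * 7 + 3
7 = 2 * 3 + 1
3 = 3 * 1 + 0
GCD = 1


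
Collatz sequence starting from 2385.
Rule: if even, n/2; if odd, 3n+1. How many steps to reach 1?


2385 → 7156 → 3578 → 1789 → 5368 → 2684 → 1342 → 671 → 2014 → 1007 → 3022 → 1511 → 4534 → 2267 → 6802 → 3401 → 10204 → 5102 → 2551 → 7654 → 3827 → 11482 → 5741 → 17224 → 8612 → 4306 → 2153 → 6460 → 3230 → 1615 → 4846 → 2423 → 7270 → 3635 → 10906 → 5453 → 16360 → 8180 → 4090 → 2045 → 6136 → 3068 → 1534 → 767 → 2302 → 1151 → 3454 → 1727 → 5182 → 2591 → 7774 → 3887 → 11662 → 5831 → 17494 → 8747 → 26242 → 13121 → 39364 → 19682 → 9841 → 29524 → 14762 → 7381 → 22144 → 11072 → 5536 → 2768 → 1384 → 692 → 346 → 173 → 520 → 260 → 130 → 65 → 196 → 98 → 49 → 148 → 74 → 37 → 112 → 56 → 28 → 14 → 7 → 22 → 11 → 34 → 17 → 52 → 26 → 13 → 40 → 20 → 10 → 5 → 16 → 8 → 4 → 2 → 1
Total steps = 102

102 steps


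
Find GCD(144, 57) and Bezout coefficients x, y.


Tabular extended Euclidean (each row: r = 144*s + 57*t):
r=144, s=1, t=0
r=57, s=0, t=1
q=2: r=30, s=1, t=-2   [144*(1) + 57*(-2) = 30]
q=1: r=27, s=-1, t=3   [144*(-1) + 57*(3) = 27]
q=1: r=3, s=2, t=-5   [144*(2) + 57*(-5) = 3]
q=9: r=0, s=-19, t=48   [144*(-19) + 57*(48) = 0]
GCD = 3; from the row with r=3: x=2, y=-5
Check: 144*(2) + 57*(-5) = 288 - 285 = 3

GCD = 3, x = 2, y = -5


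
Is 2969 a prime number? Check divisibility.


Check divisors up to sqrt(2969) = 54.4885
No divisors found.
2969 is prime.

Yes, 2969 is prime


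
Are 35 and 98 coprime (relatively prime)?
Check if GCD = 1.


Euclidean algorithm:
98 = 2 * 35 + 28
35 = 1 * 28 + 7
28 = 4 * 7 + 0
GCD(35, 98) = 7

No, not coprime (GCD = 7)


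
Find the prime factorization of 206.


206 / 2 = 103
103 / 103 = 1
206 = 2 × 103


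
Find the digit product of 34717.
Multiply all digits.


3 × 4 × 7 × 1 × 7 = 588


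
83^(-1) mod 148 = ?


Use the extended Euclidean algorithm on (148, 83); each row r = 148*s + 83*t:
r=148, s=1, t=0
r=83, s=0, t=1
q=1: r=65, s=1, t=-1   [148*(1) + 83*(-1) = 65]
q=1: r=18, s=-1, t=2   [148*(-1) + 83*(2) = 18]
q=3: r=11, s=4, t=-7   [148*(4) + 83*(-7) = 11]
q=1: r=7, s=-5, t=9   [148*(-5) + 83*(9) = 7]
q=1: r=4, s=9, t=-16   [148*(9) + 83*(-16) = 4]
q=1: r=3, s=-14, t=25   [148*(-14) + 83*(25) = 3]
q=1: r=1, s=23, t=-41   [148*(23) + 83*(-41) = 1]
q=3: r=0, s=-83, t=148   [148*(-83) + 83*(148) = 0]
GCD = 1 with t = -41, so 83*(-41) ≡ 1 (mod 148)
Inverse = -41 mod 148 = 107
Check: 83 * 107 = 8881 ≡ 1 (mod 148)

83^(-1) ≡ 107 (mod 148)


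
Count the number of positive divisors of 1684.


1684 = 2^2 × 421^1
d(1684) = (2+1) × (1+1) = 6

6 divisors


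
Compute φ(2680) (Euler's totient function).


2680 = 2^3 × 5 × 67
Prime factors: 2, 5, 67
φ(2680) = 2680 × (1-1/2) × (1-1/5) × (1-1/67)
= 2680 × 1/2 × 4/5 × 66/67 = 1056

φ(2680) = 1056


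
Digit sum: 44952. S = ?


4 + 4 + 9 + 5 + 2 = 24


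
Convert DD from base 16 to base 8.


DD (base 16) = 221 (decimal)
221 (decimal) = 335 (base 8)


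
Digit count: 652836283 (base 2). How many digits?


652836283 in base 2 = 100110111010010111110110111011
Number of digits = 30

30 digits (base 2)


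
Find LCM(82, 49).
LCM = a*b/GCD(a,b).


GCD(82, 49) = 1
LCM = 82*49/1 = 4018/1 = 4018

LCM = 4018


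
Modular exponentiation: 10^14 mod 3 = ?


10^1 mod 3 = 1
10^2 mod 3 = 1
10^3 mod 3 = 1
10^4 mod 3 = 1
10^5 mod 3 = 1
10^6 mod 3 = 1
10^7 mod 3 = 1
10^8 mod 3 = 1
10^9 mod 3 = 1
10^10 mod 3 = 1
10^11 mod 3 = 1
10^12 mod 3 = 1
10^13 mod 3 = 1
10^14 mod 3 = 1


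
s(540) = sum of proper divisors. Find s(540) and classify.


Proper divisors: 1, 2, 3, 4, 5, 6, 9, 10, 12, 15, 18, 20, 27, 30, 36, 45, 54, 60, 90, 108, 135, 180, 270
Sum = 1 + 2 + 3 + 4 + 5 + 6 + 9 + 10 + 12 + 15 + 18 + 20 + 27 + 30 + 36 + 45 + 54 + 60 + 90 + 108 + 135 + 180 + 270 = 1140
1140 > 540 → abundant

s(540) = 1140 (abundant)


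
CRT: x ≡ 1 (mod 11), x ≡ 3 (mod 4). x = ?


M = 11*4 = 44
M1 = M/11 = 4, M2 = M/4 = 11
M1^(-1) mod 11 = 3, M2^(-1) mod 4 = 3
x = 1*4*3 + 3*11*3 = 111
111 mod 44 = 23
Check: 23 mod 11 = 1 ✓, 23 mod 4 = 3 ✓

x ≡ 23 (mod 44)


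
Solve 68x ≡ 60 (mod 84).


GCD(68, 84) = 4 divides 60
Divide: 17x ≡ 15 (mod 21)
x ≡ 12 (mod 21)


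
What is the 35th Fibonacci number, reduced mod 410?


F(k) mod 410 for k=1..35:
1, 1, 2, 3, 5, 8, 13, 21, 34, 55, 89, 144, 233, 377, 200, 167, 367, 124, 81, 205, 286, 81, 367, 38, 405, 33, 28, 61, 89, 150, 239, 389, 218, 197, 5
F(35) mod 410 = 5


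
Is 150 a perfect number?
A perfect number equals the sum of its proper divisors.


Proper divisors of 150: 1, 2, 3, 5, 6, 10, 15, 25, 30, 50, 75
Sum = 1 + 2 + 3 + 5 + 6 + 10 + 15 + 25 + 30 + 50 + 75 = 222

No, 150 is not perfect (222 ≠ 150)


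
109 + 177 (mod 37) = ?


109 + 177 = 286
286 mod 37 = 27


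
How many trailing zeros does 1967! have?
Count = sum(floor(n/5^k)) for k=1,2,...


floor(1967/5) = 393
floor(1967/25) = 78
floor(1967/125) = 15
floor(1967/625) = 3
Total = 489

489 trailing zeros


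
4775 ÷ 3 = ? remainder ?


4775 = 3 * 1591 + 2
Check: 4773 + 2 = 4775

q = 1591, r = 2


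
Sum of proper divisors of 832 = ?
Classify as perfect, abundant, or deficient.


Proper divisors: 1, 2, 4, 8, 13, 16, 26, 32, 52, 64, 104, 208, 416
Sum = 1 + 2 + 4 + 8 + 13 + 16 + 26 + 32 + 52 + 64 + 104 + 208 + 416 = 946
946 > 832 → abundant

s(832) = 946 (abundant)


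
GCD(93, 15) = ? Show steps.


93 = 6 * 15 + 3
15 = 5 * 3 + 0
GCD = 3


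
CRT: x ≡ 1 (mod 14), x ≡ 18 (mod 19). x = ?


M = 14*19 = 266
M1 = M/14 = 19, M2 = M/19 = 14
M1^(-1) mod 14 = 3, M2^(-1) mod 19 = 15
x = 1*19*3 + 18*14*15 = 3837
3837 mod 266 = 113
Check: 113 mod 14 = 1 ✓, 113 mod 19 = 18 ✓

x ≡ 113 (mod 266)


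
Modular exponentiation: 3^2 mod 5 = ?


3^1 mod 5 = 3
3^2 mod 5 = 4


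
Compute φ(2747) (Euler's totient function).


2747 = 41 × 67
Prime factors: 41, 67
φ(2747) = 2747 × (1-1/41) × (1-1/67)
= 2747 × 40/41 × 66/67 = 2640

φ(2747) = 2640


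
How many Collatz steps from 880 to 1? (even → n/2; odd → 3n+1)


880 → 440 → 220 → 110 → 55 → 166 → 83 → 250 → 125 → 376 → 188 → 94 → 47 → 142 → 71 → 214 → 107 → 322 → 161 → 484 → 242 → 121 → 364 → 182 → 91 → 274 → 137 → 412 → 206 → 103 → 310 → 155 → 466 → 233 → 700 → 350 → 175 → 526 → 263 → 790 → 395 → 1186 → 593 → 1780 → 890 → 445 → 1336 → 668 → 334 → 167 → 502 → 251 → 754 → 377 → 1132 → 566 → 283 → 850 → 425 → 1276 → 638 → 319 → 958 → 479 → 1438 → 719 → 2158 → 1079 → 3238 → 1619 → 4858 → 2429 → 7288 → 3644 → 1822 → 911 → 2734 → 1367 → 4102 → 2051 → 6154 → 3077 → 9232 → 4616 → 2308 → 1154 → 577 → 1732 → 866 → 433 → 1300 → 650 → 325 → 976 → 488 → 244 → 122 → 61 → 184 → 92 → 46 → 23 → 70 → 35 → 106 → 53 → 160 → 80 → 40 → 20 → 10 → 5 → 16 → 8 → 4 → 2 → 1
Total steps = 116

116 steps


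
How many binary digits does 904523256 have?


904523256 in base 2 = 110101111010011110110111111000
Number of digits = 30

30 digits (base 2)


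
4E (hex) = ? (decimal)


4E (base 16) = 78 (decimal)
78 (decimal) = 78 (base 10)


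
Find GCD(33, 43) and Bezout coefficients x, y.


Tabular extended Euclidean (each row: r = 33*s + 43*t):
r=33, s=1, t=0
r=43, s=0, t=1
q=0: r=33, s=1, t=0   [33*(1) + 43*(0) = 33]
q=1: r=10, s=-1, t=1   [33*(-1) + 43*(1) = 10]
q=3: r=3, s=4, t=-3   [33*(4) + 43*(-3) = 3]
q=3: r=1, s=-13, t=10   [33*(-13) + 43*(10) = 1]
q=3: r=0, s=43, t=-33   [33*(43) + 43*(-33) = 0]
GCD = 1; from the row with r=1: x=-13, y=10
Check: 33*(-13) + 43*(10) = -429 + 430 = 1

GCD = 1, x = -13, y = 10


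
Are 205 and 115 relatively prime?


Euclidean algorithm:
205 = 1 * 115 + 90
115 = 1 * 90 + 25
90 = 3 * 25 + 15
25 = 1 * 15 + 10
15 = 1 * 10 + 5
10 = 2 * 5 + 0
GCD(205, 115) = 5

No, not coprime (GCD = 5)


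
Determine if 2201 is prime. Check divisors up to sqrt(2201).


2201 / 31 = 71 (exact division)
2201 is NOT prime.

No, 2201 is not prime


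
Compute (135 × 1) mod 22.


135 × 1 = 135
135 mod 22 = 3


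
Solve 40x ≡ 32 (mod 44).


GCD(40, 44) = 4 divides 32
Divide: 10x ≡ 8 (mod 11)
x ≡ 3 (mod 11)


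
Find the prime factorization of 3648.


3648 / 2 = 1824
1824 / 2 = 912
912 / 2 = 456
456 / 2 = 228
228 / 2 = 114
114 / 2 = 57
57 / 3 = 19
19 / 19 = 1
3648 = 2^6 × 3 × 19


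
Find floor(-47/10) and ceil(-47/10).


-47/10 = -4.7000
floor = -5
ceil = -4

floor = -5, ceil = -4


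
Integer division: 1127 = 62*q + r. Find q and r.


1127 = 62 * 18 + 11
Check: 1116 + 11 = 1127

q = 18, r = 11


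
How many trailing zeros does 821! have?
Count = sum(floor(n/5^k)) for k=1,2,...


floor(821/5) = 164
floor(821/25) = 32
floor(821/125) = 6
floor(821/625) = 1
Total = 203

203 trailing zeros


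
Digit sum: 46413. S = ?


4 + 6 + 4 + 1 + 3 = 18


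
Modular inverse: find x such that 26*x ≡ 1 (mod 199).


Use the extended Euclidean algorithm on (199, 26); each row r = 199*s + 26*t:
r=199, s=1, t=0
r=26, s=0, t=1
q=7: r=17, s=1, t=-7   [199*(1) + 26*(-7) = 17]
q=1: r=9, s=-1, t=8   [199*(-1) + 26*(8) = 9]
q=1: r=8, s=2, t=-15   [199*(2) + 26*(-15) = 8]
q=1: r=1, s=-3, t=23   [199*(-3) + 26*(23) = 1]
q=8: r=0, s=26, t=-199   [199*(26) + 26*(-199) = 0]
GCD = 1 with t = 23, so 26*(23) ≡ 1 (mod 199)
Inverse = 23 mod 199 = 23
Check: 26 * 23 = 598 ≡ 1 (mod 199)

26^(-1) ≡ 23 (mod 199)


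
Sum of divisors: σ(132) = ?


Divisors of 132: 1, 2, 3, 4, 6, 11, 12, 22, 33, 44, 66, 132
Sum = 1 + 2 + 3 + 4 + 6 + 11 + 12 + 22 + 33 + 44 + 66 + 132 = 336

σ(132) = 336


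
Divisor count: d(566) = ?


566 = 2^1 × 283^1
d(566) = (1+1) × (1+1) = 4

4 divisors


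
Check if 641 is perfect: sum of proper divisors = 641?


Proper divisors of 641: 1
Sum = 1 = 1

No, 641 is not perfect (1 ≠ 641)


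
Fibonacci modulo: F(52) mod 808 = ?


F(k) mod 808 for k=1..52:
1, 1, 2, 3, 5, 8, 13, 21, 34, 55, 89, 144, 233, 377, 610, 179, 789, 160, 141, 301, 442, 743, 377, 312, 689, 193, 74, 267, 341, 608, 141, 749, 82, 23, 105, 128, 233, 361, 594, 147, 741, 80, 13, 93, 106, 199, 305, 504, 1, 505, 506, 203
F(52) mod 808 = 203


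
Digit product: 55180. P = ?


5 × 5 × 1 × 8 × 0 = 0


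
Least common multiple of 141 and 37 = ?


GCD(141, 37) = 1
LCM = 141*37/1 = 5217/1 = 5217

LCM = 5217


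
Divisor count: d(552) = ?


552 = 2^3 × 3^1 × 23^1
d(552) = (3+1) × (1+1) × (1+1) = 16

16 divisors


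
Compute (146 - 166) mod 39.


146 - 166 = -20
-20 mod 39 = 19


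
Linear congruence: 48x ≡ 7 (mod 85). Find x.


GCD(48, 85) = 1, unique solution
a^(-1) mod 85 = 62
x = 62 * 7 mod 85 = 9

x ≡ 9 (mod 85)


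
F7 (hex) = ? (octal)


F7 (base 16) = 247 (decimal)
247 (decimal) = 367 (base 8)


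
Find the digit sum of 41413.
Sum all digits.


4 + 1 + 4 + 1 + 3 = 13


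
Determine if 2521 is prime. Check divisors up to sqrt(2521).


Check divisors up to sqrt(2521) = 50.2096
No divisors found.
2521 is prime.

Yes, 2521 is prime


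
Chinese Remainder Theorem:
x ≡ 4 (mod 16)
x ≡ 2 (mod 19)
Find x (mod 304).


M = 16*19 = 304
M1 = M/16 = 19, M2 = M/19 = 16
M1^(-1) mod 16 = 11, M2^(-1) mod 19 = 6
x = 4*19*11 + 2*16*6 = 1028
1028 mod 304 = 116
Check: 116 mod 16 = 4 ✓, 116 mod 19 = 2 ✓

x ≡ 116 (mod 304)


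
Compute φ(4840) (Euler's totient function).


4840 = 2^3 × 5 × 11^2
Prime factors: 2, 5, 11
φ(4840) = 4840 × (1-1/2) × (1-1/5) × (1-1/11)
= 4840 × 1/2 × 4/5 × 10/11 = 1760

φ(4840) = 1760


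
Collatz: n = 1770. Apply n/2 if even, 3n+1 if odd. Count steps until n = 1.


1770 → 885 → 2656 → 1328 → 664 → 332 → 166 → 83 → 250 → 125 → 376 → 188 → 94 → 47 → 142 → 71 → 214 → 107 → 322 → 161 → 484 → 242 → 121 → 364 → 182 → 91 → 274 → 137 → 412 → 206 → 103 → 310 → 155 → 466 → 233 → 700 → 350 → 175 → 526 → 263 → 790 → 395 → 1186 → 593 → 1780 → 890 → 445 → 1336 → 668 → 334 → 167 → 502 → 251 → 754 → 377 → 1132 → 566 → 283 → 850 → 425 → 1276 → 638 → 319 → 958 → 479 → 1438 → 719 → 2158 → 1079 → 3238 → 1619 → 4858 → 2429 → 7288 → 3644 → 1822 → 911 → 2734 → 1367 → 4102 → 2051 → 6154 → 3077 → 9232 → 4616 → 2308 → 1154 → 577 → 1732 → 866 → 433 → 1300 → 650 → 325 → 976 → 488 → 244 → 122 → 61 → 184 → 92 → 46 → 23 → 70 → 35 → 106 → 53 → 160 → 80 → 40 → 20 → 10 → 5 → 16 → 8 → 4 → 2 → 1
Total steps = 117

117 steps


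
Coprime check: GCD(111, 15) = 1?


Euclidean algorithm:
111 = 7 * 15 + 6
15 = 2 * 6 + 3
6 = 2 * 3 + 0
GCD(111, 15) = 3

No, not coprime (GCD = 3)


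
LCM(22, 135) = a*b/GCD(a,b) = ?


GCD(22, 135) = 1
LCM = 22*135/1 = 2970/1 = 2970

LCM = 2970


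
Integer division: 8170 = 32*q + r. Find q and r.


8170 = 32 * 255 + 10
Check: 8160 + 10 = 8170

q = 255, r = 10


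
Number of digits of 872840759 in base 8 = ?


872840759 in base 8 = 6401477067
Number of digits = 10

10 digits (base 8)


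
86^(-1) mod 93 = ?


Use the extended Euclidean algorithm on (93, 86); each row r = 93*s + 86*t:
r=93, s=1, t=0
r=86, s=0, t=1
q=1: r=7, s=1, t=-1   [93*(1) + 86*(-1) = 7]
q=12: r=2, s=-12, t=13   [93*(-12) + 86*(13) = 2]
q=3: r=1, s=37, t=-40   [93*(37) + 86*(-40) = 1]
q=2: r=0, s=-86, t=93   [93*(-86) + 86*(93) = 0]
GCD = 1 with t = -40, so 86*(-40) ≡ 1 (mod 93)
Inverse = -40 mod 93 = 53
Check: 86 * 53 = 4558 ≡ 1 (mod 93)

86^(-1) ≡ 53 (mod 93)


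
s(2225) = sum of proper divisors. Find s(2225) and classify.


Proper divisors: 1, 5, 25, 89, 445
Sum = 1 + 5 + 25 + 89 + 445 = 565
565 < 2225 → deficient

s(2225) = 565 (deficient)


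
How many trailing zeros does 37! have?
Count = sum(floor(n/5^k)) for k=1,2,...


floor(37/5) = 7
floor(37/25) = 1
Total = 8

8 trailing zeros


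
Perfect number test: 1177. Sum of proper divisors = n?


Proper divisors of 1177: 1, 11, 107
Sum = 1 + 11 + 107 = 119

No, 1177 is not perfect (119 ≠ 1177)


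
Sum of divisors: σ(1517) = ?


Divisors of 1517: 1, 37, 41, 1517
Sum = 1 + 37 + 41 + 1517 = 1596

σ(1517) = 1596


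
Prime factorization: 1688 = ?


1688 / 2 = 844
844 / 2 = 422
422 / 2 = 211
211 / 211 = 1
1688 = 2^3 × 211


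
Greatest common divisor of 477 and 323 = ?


477 = 1 * 323 + 154
323 = 2 * 154 + 15
154 = 10 * 15 + 4
15 = 3 * 4 + 3
4 = 1 * 3 + 1
3 = 3 * 1 + 0
GCD = 1


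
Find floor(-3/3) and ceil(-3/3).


-3/3 = -1.0000
floor = -1
ceil = -1

floor = -1, ceil = -1


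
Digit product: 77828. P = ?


7 × 7 × 8 × 2 × 8 = 6272


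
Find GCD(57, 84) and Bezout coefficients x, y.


Tabular extended Euclidean (each row: r = 57*s + 84*t):
r=57, s=1, t=0
r=84, s=0, t=1
q=0: r=57, s=1, t=0   [57*(1) + 84*(0) = 57]
q=1: r=27, s=-1, t=1   [57*(-1) + 84*(1) = 27]
q=2: r=3, s=3, t=-2   [57*(3) + 84*(-2) = 3]
q=9: r=0, s=-28, t=19   [57*(-28) + 84*(19) = 0]
GCD = 3; from the row with r=3: x=3, y=-2
Check: 57*(3) + 84*(-2) = 171 - 168 = 3

GCD = 3, x = 3, y = -2


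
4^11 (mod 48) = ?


4^1 mod 48 = 4
4^2 mod 48 = 16
4^3 mod 48 = 16
4^4 mod 48 = 16
4^5 mod 48 = 16
4^6 mod 48 = 16
4^7 mod 48 = 16
4^8 mod 48 = 16
4^9 mod 48 = 16
4^10 mod 48 = 16
4^11 mod 48 = 16


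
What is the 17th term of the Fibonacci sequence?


Sequence: 1, 1, 2, 3, 5, 8, 13, 21, 34, 55, 89, 144, 233, 377, 610, 987, 1597
F(17) = 1597


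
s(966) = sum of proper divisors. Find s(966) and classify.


Proper divisors: 1, 2, 3, 6, 7, 14, 21, 23, 42, 46, 69, 138, 161, 322, 483
Sum = 1 + 2 + 3 + 6 + 7 + 14 + 21 + 23 + 42 + 46 + 69 + 138 + 161 + 322 + 483 = 1338
1338 > 966 → abundant

s(966) = 1338 (abundant)


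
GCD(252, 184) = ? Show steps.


252 = 1 * 184 + 68
184 = 2 * 68 + 48
68 = 1 * 48 + 20
48 = 2 * 20 + 8
20 = 2 * 8 + 4
8 = 2 * 4 + 0
GCD = 4


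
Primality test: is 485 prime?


485 / 5 = 97 (exact division)
485 is NOT prime.

No, 485 is not prime


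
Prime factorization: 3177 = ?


3177 / 3 = 1059
1059 / 3 = 353
353 / 353 = 1
3177 = 3^2 × 353


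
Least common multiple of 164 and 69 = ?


GCD(164, 69) = 1
LCM = 164*69/1 = 11316/1 = 11316

LCM = 11316


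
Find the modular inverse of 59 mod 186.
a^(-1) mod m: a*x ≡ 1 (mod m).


Use the extended Euclidean algorithm on (186, 59); each row r = 186*s + 59*t:
r=186, s=1, t=0
r=59, s=0, t=1
q=3: r=9, s=1, t=-3   [186*(1) + 59*(-3) = 9]
q=6: r=5, s=-6, t=19   [186*(-6) + 59*(19) = 5]
q=1: r=4, s=7, t=-22   [186*(7) + 59*(-22) = 4]
q=1: r=1, s=-13, t=41   [186*(-13) + 59*(41) = 1]
q=4: r=0, s=59, t=-186   [186*(59) + 59*(-186) = 0]
GCD = 1 with t = 41, so 59*(41) ≡ 1 (mod 186)
Inverse = 41 mod 186 = 41
Check: 59 * 41 = 2419 ≡ 1 (mod 186)

59^(-1) ≡ 41 (mod 186)


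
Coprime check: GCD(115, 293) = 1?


Euclidean algorithm:
293 = 2 * 115 + 63
115 = 1 * 63 + 52
63 = 1 * 52 + 11
52 = 4 * 11 + 8
11 = 1 * 8 + 3
8 = 2 * 3 + 2
3 = 1 * 2 + 1
2 = 2 * 1 + 0
GCD(115, 293) = 1

Yes, coprime (GCD = 1)


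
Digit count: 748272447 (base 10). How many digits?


748272447 has 9 digits in base 10
floor(log10(748272447)) + 1 = floor(8.8741) + 1 = 9

9 digits (base 10)


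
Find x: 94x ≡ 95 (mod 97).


GCD(94, 97) = 1, unique solution
a^(-1) mod 97 = 32
x = 32 * 95 mod 97 = 33

x ≡ 33 (mod 97)


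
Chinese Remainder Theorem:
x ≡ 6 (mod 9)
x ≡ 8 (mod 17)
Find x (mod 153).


M = 9*17 = 153
M1 = M/9 = 17, M2 = M/17 = 9
M1^(-1) mod 9 = 8, M2^(-1) mod 17 = 2
x = 6*17*8 + 8*9*2 = 960
960 mod 153 = 42
Check: 42 mod 9 = 6 ✓, 42 mod 17 = 8 ✓

x ≡ 42 (mod 153)


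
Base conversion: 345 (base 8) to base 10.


345 (base 8) = 229 (decimal)
229 (decimal) = 229 (base 10)


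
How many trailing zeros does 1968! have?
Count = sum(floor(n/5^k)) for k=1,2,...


floor(1968/5) = 393
floor(1968/25) = 78
floor(1968/125) = 15
floor(1968/625) = 3
Total = 489

489 trailing zeros


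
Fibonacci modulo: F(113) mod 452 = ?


F(k) mod 452 for k=1..113:
1, 1, 2, 3, 5, 8, 13, 21, 34, 55, 89, 144, 233, 377, 158, 83, 241, 324, 113, 437, 98, 83, 181, 264, 445, 257, 250, 55, 305, 360, 213, 121, 334, 3, 337, 340, 225, 113, 338, 451, 337, 336, 221, 105, 326, 431, 305, 284, 137, 421, 106, 75, 181, 256, 437, 241, 226, 15, 241, 256, 45, 301, 346, 195, 89, 284, 373, 205, 126, 331, 5, 336, 341, 225, 114, 339, 1, 340, 341, 229, 118, 347, 13, 360, 373, 281, 202, 31, 233, 264, 45, 309, 354, 211, 113, 324, 437, 309, 294, 151, 445, 144, 137, 281, 418, 247, 213, 8, 221, 229, 450, 227, 225
F(113) mod 452 = 225


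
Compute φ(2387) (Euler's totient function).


2387 = 7 × 11 × 31
Prime factors: 7, 11, 31
φ(2387) = 2387 × (1-1/7) × (1-1/11) × (1-1/31)
= 2387 × 6/7 × 10/11 × 30/31 = 1800

φ(2387) = 1800


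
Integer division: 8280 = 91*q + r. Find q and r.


8280 = 91 * 90 + 90
Check: 8190 + 90 = 8280

q = 90, r = 90


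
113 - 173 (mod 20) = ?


113 - 173 = -60
-60 mod 20 = 0


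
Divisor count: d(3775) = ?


3775 = 5^2 × 151^1
d(3775) = (2+1) × (1+1) = 6

6 divisors


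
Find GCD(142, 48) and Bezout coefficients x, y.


Tabular extended Euclidean (each row: r = 142*s + 48*t):
r=142, s=1, t=0
r=48, s=0, t=1
q=2: r=46, s=1, t=-2   [142*(1) + 48*(-2) = 46]
q=1: r=2, s=-1, t=3   [142*(-1) + 48*(3) = 2]
q=23: r=0, s=24, t=-71   [142*(24) + 48*(-71) = 0]
GCD = 2; from the row with r=2: x=-1, y=3
Check: 142*(-1) + 48*(3) = -142 + 144 = 2

GCD = 2, x = -1, y = 3


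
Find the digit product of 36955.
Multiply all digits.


3 × 6 × 9 × 5 × 5 = 4050


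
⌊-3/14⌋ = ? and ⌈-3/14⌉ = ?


-3/14 = -0.2143
floor = -1
ceil = 0

floor = -1, ceil = 0


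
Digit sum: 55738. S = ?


5 + 5 + 7 + 3 + 8 = 28


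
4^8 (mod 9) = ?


4^1 mod 9 = 4
4^2 mod 9 = 7
4^3 mod 9 = 1
4^4 mod 9 = 4
4^5 mod 9 = 7
4^6 mod 9 = 1
4^7 mod 9 = 4
4^8 mod 9 = 7


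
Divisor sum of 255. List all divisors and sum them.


Divisors of 255: 1, 3, 5, 15, 17, 51, 85, 255
Sum = 1 + 3 + 5 + 15 + 17 + 51 + 85 + 255 = 432

σ(255) = 432


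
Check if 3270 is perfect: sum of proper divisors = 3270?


Proper divisors of 3270: 1, 2, 3, 5, 6, 10, 15, 30, 109, 218, 327, 545, 654, 1090, 1635
Sum = 1 + 2 + 3 + 5 + 6 + 10 + 15 + 30 + 109 + 218 + 327 + 545 + 654 + 1090 + 1635 = 4650

No, 3270 is not perfect (4650 ≠ 3270)


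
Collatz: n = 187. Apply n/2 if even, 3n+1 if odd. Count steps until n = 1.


187 → 562 → 281 → 844 → 422 → 211 → 634 → 317 → 952 → 476 → 238 → 119 → 358 → 179 → 538 → 269 → 808 → 404 → 202 → 101 → 304 → 152 → 76 → 38 → 19 → 58 → 29 → 88 → 44 → 22 → 11 → 34 → 17 → 52 → 26 → 13 → 40 → 20 → 10 → 5 → 16 → 8 → 4 → 2 → 1
Total steps = 44

44 steps


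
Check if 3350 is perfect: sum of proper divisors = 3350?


Proper divisors of 3350: 1, 2, 5, 10, 25, 50, 67, 134, 335, 670, 1675
Sum = 1 + 2 + 5 + 10 + 25 + 50 + 67 + 134 + 335 + 670 + 1675 = 2974

No, 3350 is not perfect (2974 ≠ 3350)


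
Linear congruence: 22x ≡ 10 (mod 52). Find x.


GCD(22, 52) = 2 divides 10
Divide: 11x ≡ 5 (mod 26)
x ≡ 17 (mod 26)


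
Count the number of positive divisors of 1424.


1424 = 2^4 × 89^1
d(1424) = (4+1) × (1+1) = 10

10 divisors


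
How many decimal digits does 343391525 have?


343391525 has 9 digits in base 10
floor(log10(343391525)) + 1 = floor(8.5358) + 1 = 9

9 digits (base 10)


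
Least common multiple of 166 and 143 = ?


GCD(166, 143) = 1
LCM = 166*143/1 = 23738/1 = 23738

LCM = 23738


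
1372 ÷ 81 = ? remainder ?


1372 = 81 * 16 + 76
Check: 1296 + 76 = 1372

q = 16, r = 76


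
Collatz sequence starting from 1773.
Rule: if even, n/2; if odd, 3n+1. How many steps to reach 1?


1773 → 5320 → 2660 → 1330 → 665 → 1996 → 998 → 499 → 1498 → 749 → 2248 → 1124 → 562 → 281 → 844 → 422 → 211 → 634 → 317 → 952 → 476 → 238 → 119 → 358 → 179 → 538 → 269 → 808 → 404 → 202 → 101 → 304 → 152 → 76 → 38 → 19 → 58 → 29 → 88 → 44 → 22 → 11 → 34 → 17 → 52 → 26 → 13 → 40 → 20 → 10 → 5 → 16 → 8 → 4 → 2 → 1
Total steps = 55

55 steps


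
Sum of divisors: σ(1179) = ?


Divisors of 1179: 1, 3, 9, 131, 393, 1179
Sum = 1 + 3 + 9 + 131 + 393 + 1179 = 1716

σ(1179) = 1716


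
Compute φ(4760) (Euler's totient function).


4760 = 2^3 × 5 × 7 × 17
Prime factors: 2, 5, 7, 17
φ(4760) = 4760 × (1-1/2) × (1-1/5) × (1-1/7) × (1-1/17)
= 4760 × 1/2 × 4/5 × 6/7 × 16/17 = 1536

φ(4760) = 1536


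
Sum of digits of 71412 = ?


7 + 1 + 4 + 1 + 2 = 15


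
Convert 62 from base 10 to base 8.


62 (base 10) = 62 (decimal)
62 (decimal) = 76 (base 8)


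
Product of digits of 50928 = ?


5 × 0 × 9 × 2 × 8 = 0


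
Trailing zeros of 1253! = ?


floor(1253/5) = 250
floor(1253/25) = 50
floor(1253/125) = 10
floor(1253/625) = 2
Total = 312

312 trailing zeros


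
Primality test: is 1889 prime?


Check divisors up to sqrt(1889) = 43.4626
No divisors found.
1889 is prime.

Yes, 1889 is prime


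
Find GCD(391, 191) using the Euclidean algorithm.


391 = 2 * 191 + 9
191 = 21 * 9 + 2
9 = 4 * 2 + 1
2 = 2 * 1 + 0
GCD = 1


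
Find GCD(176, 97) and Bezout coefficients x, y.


Tabular extended Euclidean (each row: r = 176*s + 97*t):
r=176, s=1, t=0
r=97, s=0, t=1
q=1: r=79, s=1, t=-1   [176*(1) + 97*(-1) = 79]
q=1: r=18, s=-1, t=2   [176*(-1) + 97*(2) = 18]
q=4: r=7, s=5, t=-9   [176*(5) + 97*(-9) = 7]
q=2: r=4, s=-11, t=20   [176*(-11) + 97*(20) = 4]
q=1: r=3, s=16, t=-29   [176*(16) + 97*(-29) = 3]
q=1: r=1, s=-27, t=49   [176*(-27) + 97*(49) = 1]
q=3: r=0, s=97, t=-176   [176*(97) + 97*(-176) = 0]
GCD = 1; from the row with r=1: x=-27, y=49
Check: 176*(-27) + 97*(49) = -4752 + 4753 = 1

GCD = 1, x = -27, y = 49


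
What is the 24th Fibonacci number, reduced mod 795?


F(k) mod 795 for k=1..24:
1, 1, 2, 3, 5, 8, 13, 21, 34, 55, 89, 144, 233, 377, 610, 192, 7, 199, 206, 405, 611, 221, 37, 258
F(24) mod 795 = 258


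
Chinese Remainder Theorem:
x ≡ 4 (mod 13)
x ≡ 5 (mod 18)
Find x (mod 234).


M = 13*18 = 234
M1 = M/13 = 18, M2 = M/18 = 13
M1^(-1) mod 13 = 8, M2^(-1) mod 18 = 7
x = 4*18*8 + 5*13*7 = 1031
1031 mod 234 = 95
Check: 95 mod 13 = 4 ✓, 95 mod 18 = 5 ✓

x ≡ 95 (mod 234)


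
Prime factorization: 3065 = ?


3065 / 5 = 613
613 / 613 = 1
3065 = 5 × 613


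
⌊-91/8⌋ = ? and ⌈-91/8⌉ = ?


-91/8 = -11.3750
floor = -12
ceil = -11

floor = -12, ceil = -11


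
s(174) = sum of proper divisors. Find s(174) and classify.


Proper divisors: 1, 2, 3, 6, 29, 58, 87
Sum = 1 + 2 + 3 + 6 + 29 + 58 + 87 = 186
186 > 174 → abundant

s(174) = 186 (abundant)


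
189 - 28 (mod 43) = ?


189 - 28 = 161
161 mod 43 = 32


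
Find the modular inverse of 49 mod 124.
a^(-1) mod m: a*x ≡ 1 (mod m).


Use the extended Euclidean algorithm on (124, 49); each row r = 124*s + 49*t:
r=124, s=1, t=0
r=49, s=0, t=1
q=2: r=26, s=1, t=-2   [124*(1) + 49*(-2) = 26]
q=1: r=23, s=-1, t=3   [124*(-1) + 49*(3) = 23]
q=1: r=3, s=2, t=-5   [124*(2) + 49*(-5) = 3]
q=7: r=2, s=-15, t=38   [124*(-15) + 49*(38) = 2]
q=1: r=1, s=17, t=-43   [124*(17) + 49*(-43) = 1]
q=2: r=0, s=-49, t=124   [124*(-49) + 49*(124) = 0]
GCD = 1 with t = -43, so 49*(-43) ≡ 1 (mod 124)
Inverse = -43 mod 124 = 81
Check: 49 * 81 = 3969 ≡ 1 (mod 124)

49^(-1) ≡ 81 (mod 124)


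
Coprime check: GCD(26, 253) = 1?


Euclidean algorithm:
253 = 9 * 26 + 19
26 = 1 * 19 + 7
19 = 2 * 7 + 5
7 = 1 * 5 + 2
5 = 2 * 2 + 1
2 = 2 * 1 + 0
GCD(26, 253) = 1

Yes, coprime (GCD = 1)


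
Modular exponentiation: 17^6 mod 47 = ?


17^1 mod 47 = 17
17^2 mod 47 = 7
17^3 mod 47 = 25
17^4 mod 47 = 2
17^5 mod 47 = 34
17^6 mod 47 = 14
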